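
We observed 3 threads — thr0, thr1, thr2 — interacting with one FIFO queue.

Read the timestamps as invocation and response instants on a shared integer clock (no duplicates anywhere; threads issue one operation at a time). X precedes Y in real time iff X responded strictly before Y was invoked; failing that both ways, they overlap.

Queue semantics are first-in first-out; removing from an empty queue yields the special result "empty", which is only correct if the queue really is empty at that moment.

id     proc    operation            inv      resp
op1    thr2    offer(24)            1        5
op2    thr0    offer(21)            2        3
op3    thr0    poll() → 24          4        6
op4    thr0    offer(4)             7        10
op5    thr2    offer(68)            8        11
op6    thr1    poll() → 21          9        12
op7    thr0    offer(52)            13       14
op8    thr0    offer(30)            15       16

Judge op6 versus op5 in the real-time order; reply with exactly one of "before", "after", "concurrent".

op6 spans [9,12], op5 spans [8,11]
the intervals overlap in both directions

concurrent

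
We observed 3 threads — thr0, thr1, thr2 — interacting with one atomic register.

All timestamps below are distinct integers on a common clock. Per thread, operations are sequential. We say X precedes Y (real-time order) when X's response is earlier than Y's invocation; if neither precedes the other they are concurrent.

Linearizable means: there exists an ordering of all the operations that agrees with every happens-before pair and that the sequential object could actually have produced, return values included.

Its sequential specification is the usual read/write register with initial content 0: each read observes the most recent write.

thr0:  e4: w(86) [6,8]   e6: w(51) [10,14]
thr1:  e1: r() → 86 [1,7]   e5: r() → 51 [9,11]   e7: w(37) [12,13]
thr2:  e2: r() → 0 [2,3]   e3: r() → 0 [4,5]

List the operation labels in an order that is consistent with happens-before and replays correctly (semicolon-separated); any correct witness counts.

1. e2 r() → 0, leaving value 0
2. e3 r() → 0, leaving value 0
3. e4 w(86), leaving value 86
4. e1 r() → 86, leaving value 86
5. e6 w(51), leaving value 51
6. e5 r() → 51, leaving value 51
7. e7 w(37), leaving value 37

e2; e3; e4; e1; e6; e5; e7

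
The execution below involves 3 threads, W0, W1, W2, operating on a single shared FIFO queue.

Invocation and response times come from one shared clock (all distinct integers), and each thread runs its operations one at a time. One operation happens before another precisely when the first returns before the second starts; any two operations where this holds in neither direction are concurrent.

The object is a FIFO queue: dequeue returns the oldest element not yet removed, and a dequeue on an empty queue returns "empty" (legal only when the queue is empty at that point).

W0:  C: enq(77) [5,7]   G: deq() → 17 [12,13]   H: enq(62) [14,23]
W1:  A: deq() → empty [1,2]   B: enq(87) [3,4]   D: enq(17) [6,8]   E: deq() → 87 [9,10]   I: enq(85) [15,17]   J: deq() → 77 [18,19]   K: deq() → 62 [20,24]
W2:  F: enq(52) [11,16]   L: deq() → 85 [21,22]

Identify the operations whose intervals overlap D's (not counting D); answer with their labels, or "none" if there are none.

D spans [6,8]; an op avoiding the whole window 6..8 is ordered, any other is concurrent
A [1,2]: before
B [3,4]: before
C [5,7]: concurrent
E [9,10]: after
F [11,16]: after
G [12,13]: after
H [14,23]: after
I [15,17]: after
J [18,19]: after
K [20,24]: after
L [21,22]: after

C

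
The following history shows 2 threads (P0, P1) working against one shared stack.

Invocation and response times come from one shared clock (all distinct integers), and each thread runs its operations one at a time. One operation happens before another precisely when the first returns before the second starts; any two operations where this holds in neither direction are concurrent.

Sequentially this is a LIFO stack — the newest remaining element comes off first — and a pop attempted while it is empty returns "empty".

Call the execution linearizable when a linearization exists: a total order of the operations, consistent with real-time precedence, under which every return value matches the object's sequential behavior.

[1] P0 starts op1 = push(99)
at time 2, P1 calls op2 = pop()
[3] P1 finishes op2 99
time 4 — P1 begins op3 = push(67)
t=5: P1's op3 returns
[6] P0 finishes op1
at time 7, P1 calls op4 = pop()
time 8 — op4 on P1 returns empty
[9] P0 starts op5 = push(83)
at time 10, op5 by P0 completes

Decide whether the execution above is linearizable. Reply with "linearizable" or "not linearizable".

cut after 7 events: linearizable; cut after 8 events (op4 responds, time 8): not linearizable
3 orders of the 4 completed stack ops respect real time; none is legal
sample order op1, op2, op3, op4 stalls at step 4 — op4 pop() → empty has no legal effect
sample order op2, op1, op3, op4 stalls at step 1 — op2 pop() → 99 has no legal effect

not linearizable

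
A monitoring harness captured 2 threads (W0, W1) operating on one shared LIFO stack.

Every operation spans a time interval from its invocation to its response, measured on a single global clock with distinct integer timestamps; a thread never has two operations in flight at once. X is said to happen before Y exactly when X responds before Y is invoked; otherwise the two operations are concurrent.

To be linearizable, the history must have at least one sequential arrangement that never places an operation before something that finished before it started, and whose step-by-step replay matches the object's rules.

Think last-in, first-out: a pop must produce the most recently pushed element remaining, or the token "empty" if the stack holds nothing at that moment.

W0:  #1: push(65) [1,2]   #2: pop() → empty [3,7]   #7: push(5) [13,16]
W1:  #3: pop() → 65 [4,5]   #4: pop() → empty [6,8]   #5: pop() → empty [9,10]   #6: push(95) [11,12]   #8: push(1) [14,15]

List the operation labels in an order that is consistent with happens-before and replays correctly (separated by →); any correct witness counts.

#1 → #3 → #2 → #4 → #5 → #6 → #7 → #8

after step 1 (#1 push(65)): stack <65>
after step 2 (#3 pop() → 65): stack <>
after step 3 (#2 pop() → empty): stack <>
after step 4 (#4 pop() → empty): stack <>
after step 5 (#5 pop() → empty): stack <>
after step 6 (#6 push(95)): stack <95>
after step 7 (#7 push(5)): stack <95,5>
after step 8 (#8 push(1)): stack <95,5,1>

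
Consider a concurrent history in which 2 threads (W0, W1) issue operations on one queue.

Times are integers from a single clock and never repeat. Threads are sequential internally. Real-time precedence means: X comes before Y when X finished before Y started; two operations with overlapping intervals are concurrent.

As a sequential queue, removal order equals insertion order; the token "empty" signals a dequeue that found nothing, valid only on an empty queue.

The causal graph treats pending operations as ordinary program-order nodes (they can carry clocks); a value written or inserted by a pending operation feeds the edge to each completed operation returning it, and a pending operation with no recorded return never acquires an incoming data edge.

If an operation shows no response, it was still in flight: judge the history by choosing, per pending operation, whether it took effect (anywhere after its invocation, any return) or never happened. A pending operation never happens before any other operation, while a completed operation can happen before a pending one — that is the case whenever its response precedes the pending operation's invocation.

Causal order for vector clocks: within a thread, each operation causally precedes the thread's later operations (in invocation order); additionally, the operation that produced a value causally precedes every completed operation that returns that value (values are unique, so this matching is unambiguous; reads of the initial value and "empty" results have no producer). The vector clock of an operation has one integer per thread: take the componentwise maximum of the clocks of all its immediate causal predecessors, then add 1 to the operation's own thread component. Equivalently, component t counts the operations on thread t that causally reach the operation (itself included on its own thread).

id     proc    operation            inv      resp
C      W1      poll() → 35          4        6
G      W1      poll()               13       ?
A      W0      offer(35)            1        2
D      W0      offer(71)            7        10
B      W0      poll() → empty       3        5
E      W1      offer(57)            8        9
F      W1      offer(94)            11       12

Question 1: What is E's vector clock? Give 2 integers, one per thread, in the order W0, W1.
(1, 2)

A (invocation 1): nothing precedes it; W0's component alone gives (1, 0)
invoked at 4, C merges VC(A)=(1, 0) and bumps W1's slot → (1, 1)
invoked at 3, B merges VC(A)=(1, 0) and bumps W0's slot → (2, 0)
invoked at 8, E merges VC(C)=(1, 1) and bumps W1's slot → (1, 2)
invoked at 7, D merges VC(B)=(2, 0) and bumps W0's slot → (3, 0)
invoked at 11, F merges VC(E)=(1, 2) and bumps W1's slot → (1, 3)
invoked at 13, G merges VC(F)=(1, 3) and bumps W1's slot → (1, 4)
target: VC(E) = (1, 2)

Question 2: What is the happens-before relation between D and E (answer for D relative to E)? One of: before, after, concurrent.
concurrent

D spans [7,10], E spans [8,9]
the intervals overlap in both directions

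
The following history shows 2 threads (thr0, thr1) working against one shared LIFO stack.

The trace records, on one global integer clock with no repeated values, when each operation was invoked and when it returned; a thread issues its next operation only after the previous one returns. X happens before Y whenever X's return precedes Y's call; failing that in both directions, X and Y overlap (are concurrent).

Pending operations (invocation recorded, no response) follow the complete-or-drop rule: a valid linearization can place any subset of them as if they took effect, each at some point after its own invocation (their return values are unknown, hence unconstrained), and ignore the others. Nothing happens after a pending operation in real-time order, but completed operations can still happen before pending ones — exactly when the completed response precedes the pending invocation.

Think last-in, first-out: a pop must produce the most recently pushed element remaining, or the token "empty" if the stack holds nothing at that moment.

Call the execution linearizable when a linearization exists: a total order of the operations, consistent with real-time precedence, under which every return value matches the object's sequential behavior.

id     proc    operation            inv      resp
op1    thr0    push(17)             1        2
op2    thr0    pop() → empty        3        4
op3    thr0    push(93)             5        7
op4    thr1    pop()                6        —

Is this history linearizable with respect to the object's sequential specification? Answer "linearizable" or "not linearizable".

events 1..3 are fine; event 4 — the response of op2 at time 4 — makes the prefix non-linearizable
exactly one order of the 2 completed ops respects real time; the LIFO stack replay fails
take op1, op2: step 2 already fails, because op2 pop() → empty cannot occur there

not linearizable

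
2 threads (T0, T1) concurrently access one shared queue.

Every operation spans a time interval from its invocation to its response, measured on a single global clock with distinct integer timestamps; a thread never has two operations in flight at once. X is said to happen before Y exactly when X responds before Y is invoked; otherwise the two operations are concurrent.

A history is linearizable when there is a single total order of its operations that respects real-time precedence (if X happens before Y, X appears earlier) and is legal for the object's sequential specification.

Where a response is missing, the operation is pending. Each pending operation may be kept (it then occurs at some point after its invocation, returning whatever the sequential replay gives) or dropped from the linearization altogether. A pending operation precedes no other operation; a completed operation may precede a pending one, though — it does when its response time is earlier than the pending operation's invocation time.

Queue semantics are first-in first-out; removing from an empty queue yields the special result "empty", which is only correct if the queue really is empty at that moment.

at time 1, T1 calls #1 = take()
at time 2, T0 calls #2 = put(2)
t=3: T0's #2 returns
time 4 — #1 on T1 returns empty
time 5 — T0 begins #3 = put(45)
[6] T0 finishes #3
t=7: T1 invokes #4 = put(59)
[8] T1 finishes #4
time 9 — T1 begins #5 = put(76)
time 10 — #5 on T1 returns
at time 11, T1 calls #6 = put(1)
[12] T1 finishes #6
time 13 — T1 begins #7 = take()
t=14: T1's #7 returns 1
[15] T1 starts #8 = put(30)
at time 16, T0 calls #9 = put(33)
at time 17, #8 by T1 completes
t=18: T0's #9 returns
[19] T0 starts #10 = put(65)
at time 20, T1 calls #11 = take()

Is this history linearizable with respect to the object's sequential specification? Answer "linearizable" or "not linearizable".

events 1..13 are fine; event 14 — the response of #7 at time 14 — makes the prefix non-linearizable
the 7 completed operations admit 2 real-time orders; each fails the queue replay
one such order, #1, #2, #3, #4, #5, #6, #7, breaks at step 7 where #7 take() → 1 is illegal
one such order, #2, #1, #3, #4, #5, #6, #7, breaks at step 2 where #1 take() → empty is illegal

not linearizable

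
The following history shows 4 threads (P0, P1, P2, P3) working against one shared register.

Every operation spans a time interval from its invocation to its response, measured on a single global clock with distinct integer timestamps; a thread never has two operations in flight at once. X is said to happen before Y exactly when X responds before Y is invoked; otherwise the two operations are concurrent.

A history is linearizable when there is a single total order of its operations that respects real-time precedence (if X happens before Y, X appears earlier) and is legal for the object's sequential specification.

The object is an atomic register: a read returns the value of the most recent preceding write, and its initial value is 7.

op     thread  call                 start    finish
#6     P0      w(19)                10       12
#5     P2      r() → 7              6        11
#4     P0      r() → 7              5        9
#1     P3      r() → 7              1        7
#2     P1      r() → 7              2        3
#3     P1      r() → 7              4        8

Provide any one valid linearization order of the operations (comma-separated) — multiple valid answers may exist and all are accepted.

step 1: #1 r() → 7 — value 7
step 2: #2 r() → 7 — value 7
step 3: #3 r() → 7 — value 7
step 4: #4 r() → 7 — value 7
step 5: #5 r() → 7 — value 7
step 6: #6 w(19) — value 19

#1, #2, #3, #4, #5, #6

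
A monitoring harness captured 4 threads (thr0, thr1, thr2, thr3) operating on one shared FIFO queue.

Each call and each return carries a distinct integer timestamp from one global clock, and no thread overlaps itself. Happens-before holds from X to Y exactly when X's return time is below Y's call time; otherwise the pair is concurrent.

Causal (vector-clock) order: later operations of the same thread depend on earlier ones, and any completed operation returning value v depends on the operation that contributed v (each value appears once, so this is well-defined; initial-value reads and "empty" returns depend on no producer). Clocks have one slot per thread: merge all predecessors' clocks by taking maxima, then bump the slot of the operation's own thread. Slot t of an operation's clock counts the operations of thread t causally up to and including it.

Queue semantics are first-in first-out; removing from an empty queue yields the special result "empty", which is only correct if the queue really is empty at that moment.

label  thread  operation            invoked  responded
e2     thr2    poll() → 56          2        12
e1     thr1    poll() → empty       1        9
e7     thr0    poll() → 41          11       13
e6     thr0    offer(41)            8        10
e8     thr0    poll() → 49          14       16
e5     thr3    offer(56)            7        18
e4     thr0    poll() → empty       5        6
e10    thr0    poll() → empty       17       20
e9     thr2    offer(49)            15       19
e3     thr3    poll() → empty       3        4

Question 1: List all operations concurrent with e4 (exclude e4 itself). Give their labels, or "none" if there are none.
e1, e2

overlap test against e4 [5,6]: concurrent iff the interval meets 5..6
e1 [1,9]: concurrent
e2 [2,12]: concurrent
e3 [3,4]: before
e5 [7,18]: after
e6 [8,10]: after
e7 [11,13]: after
e8 [14,16]: after
e9 [15,19]: after
e10 [17,20]: after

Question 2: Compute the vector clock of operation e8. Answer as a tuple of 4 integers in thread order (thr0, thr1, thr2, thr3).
(4, 0, 2, 2)

no predecessors for e3 (invoked 3): thr3 increments from zero → (0, 0, 0, 1)
no predecessors for e1 (invoked 1): thr1 increments from zero → (0, 1, 0, 0)
no predecessors for e4 (invoked 5): thr0 increments from zero → (1, 0, 0, 0)
e5, invoked 7, takes VC(e3)=(0, 0, 0, 1) under max, adds 1 for thr3 → (0, 0, 0, 2)
e6, invoked 8, takes VC(e4)=(1, 0, 0, 0) under max, adds 1 for thr0 → (2, 0, 0, 0)
e2, invoked 2, takes VC(e5)=(0, 0, 0, 2) under max, adds 1 for thr2 → (0, 0, 1, 2)
e7, invoked 11, takes VC(e6)=(2, 0, 0, 0) under max, adds 1 for thr0 → (3, 0, 0, 0)
e9, invoked 15, takes VC(e2)=(0, 0, 1, 2) under max, adds 1 for thr2 → (0, 0, 2, 2)
e8, invoked 14, takes VC(e7)=(3, 0, 0, 0), VC(e9)=(0, 0, 2, 2) under max, adds 1 for thr0 → (4, 0, 2, 2)
e10, invoked 17, takes VC(e8)=(4, 0, 2, 2) under max, adds 1 for thr0 → (5, 0, 2, 2)
target: VC(e8) = (4, 0, 2, 2)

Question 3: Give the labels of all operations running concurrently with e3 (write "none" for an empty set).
e1, e2

e3 spans [3,4]: anything still running between times 3 and 4 counts as concurrent
e1 [1,9]: concurrent
e2 [2,12]: concurrent
e4 [5,6]: after
e5 [7,18]: after
e6 [8,10]: after
e7 [11,13]: after
e8 [14,16]: after
e9 [15,19]: after
e10 [17,20]: after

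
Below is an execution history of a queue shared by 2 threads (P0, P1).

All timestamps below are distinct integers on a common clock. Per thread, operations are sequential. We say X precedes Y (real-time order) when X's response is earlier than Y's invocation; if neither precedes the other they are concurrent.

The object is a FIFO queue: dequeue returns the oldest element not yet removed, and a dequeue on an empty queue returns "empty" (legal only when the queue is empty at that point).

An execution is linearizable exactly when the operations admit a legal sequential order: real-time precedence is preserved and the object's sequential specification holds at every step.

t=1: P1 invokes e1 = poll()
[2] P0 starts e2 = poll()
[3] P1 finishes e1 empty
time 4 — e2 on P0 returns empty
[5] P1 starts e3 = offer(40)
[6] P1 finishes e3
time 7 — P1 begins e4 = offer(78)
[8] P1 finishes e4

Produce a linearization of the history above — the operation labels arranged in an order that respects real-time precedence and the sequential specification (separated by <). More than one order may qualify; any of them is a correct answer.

1. e1 poll() → empty, leaving queue <>
2. e2 poll() → empty, leaving queue <>
3. e3 offer(40), leaving queue <40>
4. e4 offer(78), leaving queue <40,78>

e1 < e2 < e3 < e4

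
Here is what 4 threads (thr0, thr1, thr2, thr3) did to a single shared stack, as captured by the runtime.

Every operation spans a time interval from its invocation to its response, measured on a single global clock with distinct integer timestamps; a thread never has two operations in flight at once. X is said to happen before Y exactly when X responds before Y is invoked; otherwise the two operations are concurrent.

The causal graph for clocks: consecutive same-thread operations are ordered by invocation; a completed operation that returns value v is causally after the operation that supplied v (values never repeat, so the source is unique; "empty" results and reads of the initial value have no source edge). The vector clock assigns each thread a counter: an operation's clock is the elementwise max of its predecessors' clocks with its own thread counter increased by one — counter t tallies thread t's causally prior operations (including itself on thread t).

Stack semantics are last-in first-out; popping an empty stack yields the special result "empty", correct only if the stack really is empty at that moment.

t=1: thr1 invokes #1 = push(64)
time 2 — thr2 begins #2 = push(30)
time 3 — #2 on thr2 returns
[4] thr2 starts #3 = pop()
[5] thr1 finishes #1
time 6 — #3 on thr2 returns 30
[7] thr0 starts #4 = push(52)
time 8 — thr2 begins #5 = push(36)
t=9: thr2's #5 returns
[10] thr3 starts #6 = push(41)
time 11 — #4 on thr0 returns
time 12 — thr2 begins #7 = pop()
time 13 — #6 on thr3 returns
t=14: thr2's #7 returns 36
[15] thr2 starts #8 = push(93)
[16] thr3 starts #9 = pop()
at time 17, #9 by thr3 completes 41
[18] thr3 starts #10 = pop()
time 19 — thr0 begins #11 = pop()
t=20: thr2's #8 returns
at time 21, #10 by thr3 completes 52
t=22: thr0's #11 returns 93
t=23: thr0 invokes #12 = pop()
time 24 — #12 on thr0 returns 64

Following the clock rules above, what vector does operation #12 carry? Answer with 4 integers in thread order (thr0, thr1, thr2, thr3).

no predecessors for #6 (invoked 10): thr3 increments from zero → (0, 0, 0, 1)
no predecessors for #2 (invoked 2): thr2 increments from zero → (0, 0, 1, 0)
no predecessors for #1 (invoked 1): thr1 increments from zero → (0, 1, 0, 0)
no predecessors for #4 (invoked 7): thr0 increments from zero → (1, 0, 0, 0)
#9 (invocation 16): componentwise max over VC(#6)=(0, 0, 0, 1), +1 at thr3, giving (0, 0, 0, 2)
#3 (invocation 4): componentwise max over VC(#2)=(0, 0, 1, 0), +1 at thr2, giving (0, 0, 2, 0)
#5 (invocation 8): componentwise max over VC(#3)=(0, 0, 2, 0), +1 at thr2, giving (0, 0, 3, 0)
#7 (invocation 12): componentwise max over VC(#5)=(0, 0, 3, 0), +1 at thr2, giving (0, 0, 4, 0)
#10 (invocation 18): componentwise max over VC(#4)=(1, 0, 0, 0), VC(#9)=(0, 0, 0, 2), +1 at thr3, giving (1, 0, 0, 3)
#8 (invocation 15): componentwise max over VC(#7)=(0, 0, 4, 0), +1 at thr2, giving (0, 0, 5, 0)
#11 (invocation 19): componentwise max over VC(#4)=(1, 0, 0, 0), VC(#8)=(0, 0, 5, 0), +1 at thr0, giving (2, 0, 5, 0)
#12 (invocation 23): componentwise max over VC(#1)=(0, 1, 0, 0), VC(#11)=(2, 0, 5, 0), +1 at thr0, giving (3, 1, 5, 0)
target: VC(#12) = (3, 1, 5, 0)

(3, 1, 5, 0)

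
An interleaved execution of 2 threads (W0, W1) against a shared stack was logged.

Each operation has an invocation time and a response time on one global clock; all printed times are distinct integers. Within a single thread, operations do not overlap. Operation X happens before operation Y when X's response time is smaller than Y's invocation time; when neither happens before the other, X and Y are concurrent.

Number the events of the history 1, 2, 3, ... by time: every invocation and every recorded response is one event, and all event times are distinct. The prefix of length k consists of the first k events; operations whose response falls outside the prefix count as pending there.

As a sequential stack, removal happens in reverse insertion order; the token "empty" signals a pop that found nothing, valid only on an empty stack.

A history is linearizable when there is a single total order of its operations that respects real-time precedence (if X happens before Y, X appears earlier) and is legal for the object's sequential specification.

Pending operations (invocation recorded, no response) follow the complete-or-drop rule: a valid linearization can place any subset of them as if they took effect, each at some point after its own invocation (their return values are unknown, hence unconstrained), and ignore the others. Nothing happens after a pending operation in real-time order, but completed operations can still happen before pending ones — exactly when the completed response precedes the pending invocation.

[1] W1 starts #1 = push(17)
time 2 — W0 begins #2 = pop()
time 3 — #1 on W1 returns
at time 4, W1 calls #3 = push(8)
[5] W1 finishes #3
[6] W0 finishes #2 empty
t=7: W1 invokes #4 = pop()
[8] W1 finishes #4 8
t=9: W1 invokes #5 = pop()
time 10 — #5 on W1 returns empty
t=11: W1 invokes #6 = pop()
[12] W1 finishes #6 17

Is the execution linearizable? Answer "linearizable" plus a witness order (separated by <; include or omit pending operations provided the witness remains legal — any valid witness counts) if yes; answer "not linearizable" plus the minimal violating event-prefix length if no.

cut after 9 events: linearizable; cut after 10 events (#5 responds, time 10): not linearizable
3 orders of the 5 completed stack ops respect real time; none is legal
one such order, #1, #2, #3, #4, #5, breaks at step 2 where #2 pop() → empty is illegal
one such order, #1, #3, #2, #4, #5, breaks at step 3 where #2 pop() → empty is illegal

not linearizable — minimal violating prefix: 10 events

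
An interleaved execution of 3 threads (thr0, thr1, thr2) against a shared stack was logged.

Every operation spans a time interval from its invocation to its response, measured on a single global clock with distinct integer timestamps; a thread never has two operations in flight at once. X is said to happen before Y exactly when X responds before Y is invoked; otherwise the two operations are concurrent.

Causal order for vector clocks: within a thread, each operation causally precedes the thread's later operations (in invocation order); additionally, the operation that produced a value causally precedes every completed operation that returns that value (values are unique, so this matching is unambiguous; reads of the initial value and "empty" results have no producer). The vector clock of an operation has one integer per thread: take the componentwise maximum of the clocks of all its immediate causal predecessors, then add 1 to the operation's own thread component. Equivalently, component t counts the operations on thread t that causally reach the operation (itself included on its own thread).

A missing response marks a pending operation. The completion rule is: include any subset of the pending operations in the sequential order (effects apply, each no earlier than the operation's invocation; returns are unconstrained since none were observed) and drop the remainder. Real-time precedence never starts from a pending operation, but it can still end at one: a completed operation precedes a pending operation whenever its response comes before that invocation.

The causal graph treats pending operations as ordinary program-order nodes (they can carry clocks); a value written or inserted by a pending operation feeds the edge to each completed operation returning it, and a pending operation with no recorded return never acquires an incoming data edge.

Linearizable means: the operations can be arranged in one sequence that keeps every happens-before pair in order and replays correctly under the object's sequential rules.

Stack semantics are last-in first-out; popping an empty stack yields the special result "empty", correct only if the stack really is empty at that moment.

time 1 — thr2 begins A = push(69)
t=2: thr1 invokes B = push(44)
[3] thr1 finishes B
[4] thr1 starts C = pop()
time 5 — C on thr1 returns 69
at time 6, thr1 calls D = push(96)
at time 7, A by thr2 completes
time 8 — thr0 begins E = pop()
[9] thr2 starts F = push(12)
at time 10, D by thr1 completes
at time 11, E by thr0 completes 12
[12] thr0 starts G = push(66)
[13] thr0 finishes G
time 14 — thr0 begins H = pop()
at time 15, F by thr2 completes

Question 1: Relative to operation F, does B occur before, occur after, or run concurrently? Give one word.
Answer: before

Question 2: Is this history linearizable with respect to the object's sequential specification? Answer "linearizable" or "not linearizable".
one valid linearization: B, A, C, D, F, E, G
after step 1 (B push(44)): stack <44>
after step 2 (A push(69)): stack <44,69>
after step 3 (C pop() → 69): stack <44>
after step 4 (D push(96)): stack <44,96>
after step 5 (F push(12)): stack <44,96,12>
after step 6 (E pop() → 12): stack <44,96>
after step 7 (G push(66)): stack <44,96,66>

linearizable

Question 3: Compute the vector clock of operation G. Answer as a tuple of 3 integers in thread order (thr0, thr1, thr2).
Answer: (2, 0, 2)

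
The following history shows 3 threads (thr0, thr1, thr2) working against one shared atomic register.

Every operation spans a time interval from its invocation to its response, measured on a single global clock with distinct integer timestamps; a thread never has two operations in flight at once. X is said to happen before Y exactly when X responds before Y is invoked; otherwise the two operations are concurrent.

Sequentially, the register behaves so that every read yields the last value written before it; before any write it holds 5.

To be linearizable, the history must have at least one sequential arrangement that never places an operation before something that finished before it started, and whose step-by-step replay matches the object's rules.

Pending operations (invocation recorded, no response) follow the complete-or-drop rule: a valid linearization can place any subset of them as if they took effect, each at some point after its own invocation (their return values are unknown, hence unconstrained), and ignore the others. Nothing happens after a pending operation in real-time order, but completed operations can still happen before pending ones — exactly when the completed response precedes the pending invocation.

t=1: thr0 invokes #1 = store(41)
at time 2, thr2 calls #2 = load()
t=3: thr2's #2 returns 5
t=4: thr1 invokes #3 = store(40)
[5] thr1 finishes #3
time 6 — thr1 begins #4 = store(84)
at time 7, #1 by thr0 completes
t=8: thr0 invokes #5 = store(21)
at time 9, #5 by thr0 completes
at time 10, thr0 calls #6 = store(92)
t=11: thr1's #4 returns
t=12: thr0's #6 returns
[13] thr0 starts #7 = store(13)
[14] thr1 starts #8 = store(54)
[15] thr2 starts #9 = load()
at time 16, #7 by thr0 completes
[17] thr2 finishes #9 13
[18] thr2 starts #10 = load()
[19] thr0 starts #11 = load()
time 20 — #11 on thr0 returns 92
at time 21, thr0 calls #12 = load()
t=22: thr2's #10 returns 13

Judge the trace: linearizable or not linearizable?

not linearizable

prefix check: 1..19 passes, 1..20 fails once #11's time-20 response joins
the 9 completed operations admit 20 real-time orders; each fails the atomic register replay
every completion of the 2 pending operations (#8, #10) was checked; none linearizes
for example #1, #2, #3, #4, #5, #6, #7, #9, #11 (pending dropped) fails at step 2: #2 load() → 5 is not legal there
for example #1, #2, #3, #4, #5, #6, #9, #7, #11 (pending dropped) fails at step 2: #2 load() → 5 is not legal there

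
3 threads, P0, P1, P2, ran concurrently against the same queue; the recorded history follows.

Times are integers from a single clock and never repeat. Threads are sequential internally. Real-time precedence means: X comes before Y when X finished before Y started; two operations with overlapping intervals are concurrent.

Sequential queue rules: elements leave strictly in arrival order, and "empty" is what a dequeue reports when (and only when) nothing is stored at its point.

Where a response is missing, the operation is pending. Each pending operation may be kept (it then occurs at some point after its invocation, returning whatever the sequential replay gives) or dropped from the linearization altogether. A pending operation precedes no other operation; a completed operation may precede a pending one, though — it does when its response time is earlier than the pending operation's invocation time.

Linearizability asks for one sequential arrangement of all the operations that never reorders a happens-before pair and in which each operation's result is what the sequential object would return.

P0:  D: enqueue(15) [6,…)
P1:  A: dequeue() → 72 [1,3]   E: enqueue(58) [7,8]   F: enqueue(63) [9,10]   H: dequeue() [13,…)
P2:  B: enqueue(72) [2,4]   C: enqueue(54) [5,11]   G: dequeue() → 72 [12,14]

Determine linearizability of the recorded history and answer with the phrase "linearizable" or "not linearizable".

not linearizable

the violation lands at event 14, G's response at time 14: events 1..13 linearize, events 1..14 do not
real-time-consistent orders of the 6 completed operations: 6 — all fail the queue replay
no completion choice of the 2 pending operations (D, H) rescues it — every subset was tried
take A, B, C, E, F, G (pending dropped): step 1 already fails, because A dequeue() → 72 cannot occur there
take A, B, E, C, F, G (pending dropped): step 1 already fails, because A dequeue() → 72 cannot occur there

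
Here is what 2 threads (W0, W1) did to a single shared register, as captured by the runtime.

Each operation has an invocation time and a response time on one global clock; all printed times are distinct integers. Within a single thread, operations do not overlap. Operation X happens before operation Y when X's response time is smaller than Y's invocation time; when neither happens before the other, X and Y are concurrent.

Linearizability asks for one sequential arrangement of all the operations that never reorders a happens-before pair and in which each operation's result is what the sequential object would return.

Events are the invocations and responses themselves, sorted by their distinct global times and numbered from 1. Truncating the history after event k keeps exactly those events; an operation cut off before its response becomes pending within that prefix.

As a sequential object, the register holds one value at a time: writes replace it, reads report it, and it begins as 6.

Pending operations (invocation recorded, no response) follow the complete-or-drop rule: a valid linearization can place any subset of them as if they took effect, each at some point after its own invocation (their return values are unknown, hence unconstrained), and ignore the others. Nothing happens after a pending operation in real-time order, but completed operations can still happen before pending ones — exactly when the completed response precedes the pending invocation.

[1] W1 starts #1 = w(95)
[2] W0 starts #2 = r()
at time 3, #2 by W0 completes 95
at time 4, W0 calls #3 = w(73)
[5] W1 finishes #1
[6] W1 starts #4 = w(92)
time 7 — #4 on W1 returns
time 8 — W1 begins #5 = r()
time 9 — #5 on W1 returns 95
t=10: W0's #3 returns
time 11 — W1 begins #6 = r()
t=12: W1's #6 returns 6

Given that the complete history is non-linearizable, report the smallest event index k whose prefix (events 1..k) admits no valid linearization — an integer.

events 1..8 are still linearizable — one witness is #1, #2, #3, #4:
1. #1 w(95), leaving value 95
2. #2 r() → 95, leaving value 95
3. #3 w(73) (pending, included), leaving value 73
4. #4 w(92), leaving value 92
once event 9 joins (#5's response, time 9), exhaustive search finds no witness
every completion of the 1 pending operation (#3) was checked; none linearizes
sample order #1, #2, #4, #5 (pending dropped) stalls at step 4 — #5 r() → 95 has no legal effect
sample order #2, #1, #4, #5 (pending dropped) stalls at step 1 — #2 r() → 95 has no legal effect

9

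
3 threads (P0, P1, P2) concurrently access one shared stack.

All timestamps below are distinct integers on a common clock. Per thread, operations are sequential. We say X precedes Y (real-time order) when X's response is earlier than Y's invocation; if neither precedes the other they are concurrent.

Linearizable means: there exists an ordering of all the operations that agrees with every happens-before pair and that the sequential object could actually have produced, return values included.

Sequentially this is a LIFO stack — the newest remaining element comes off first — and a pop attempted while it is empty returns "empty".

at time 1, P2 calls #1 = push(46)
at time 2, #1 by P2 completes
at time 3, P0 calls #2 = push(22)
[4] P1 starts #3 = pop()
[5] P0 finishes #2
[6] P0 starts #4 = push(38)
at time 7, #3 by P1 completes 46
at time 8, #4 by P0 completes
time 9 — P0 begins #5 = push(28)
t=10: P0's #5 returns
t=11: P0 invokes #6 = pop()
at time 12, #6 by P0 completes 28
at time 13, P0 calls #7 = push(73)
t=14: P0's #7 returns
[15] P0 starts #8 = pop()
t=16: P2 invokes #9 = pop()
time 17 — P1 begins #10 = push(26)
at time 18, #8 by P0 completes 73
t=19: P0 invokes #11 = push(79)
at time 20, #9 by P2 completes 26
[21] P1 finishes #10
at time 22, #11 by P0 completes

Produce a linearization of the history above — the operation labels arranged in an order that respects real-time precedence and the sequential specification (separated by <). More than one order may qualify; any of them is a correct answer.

#1 < #3 < #2 < #4 < #5 < #6 < #7 < #8 < #10 < #9 < #11

after step 1 (#1 push(46)): stack <46>
after step 2 (#3 pop() → 46): stack <>
after step 3 (#2 push(22)): stack <22>
after step 4 (#4 push(38)): stack <22,38>
after step 5 (#5 push(28)): stack <22,38,28>
after step 6 (#6 pop() → 28): stack <22,38>
after step 7 (#7 push(73)): stack <22,38,73>
after step 8 (#8 pop() → 73): stack <22,38>
after step 9 (#10 push(26)): stack <22,38,26>
after step 10 (#9 pop() → 26): stack <22,38>
after step 11 (#11 push(79)): stack <22,38,79>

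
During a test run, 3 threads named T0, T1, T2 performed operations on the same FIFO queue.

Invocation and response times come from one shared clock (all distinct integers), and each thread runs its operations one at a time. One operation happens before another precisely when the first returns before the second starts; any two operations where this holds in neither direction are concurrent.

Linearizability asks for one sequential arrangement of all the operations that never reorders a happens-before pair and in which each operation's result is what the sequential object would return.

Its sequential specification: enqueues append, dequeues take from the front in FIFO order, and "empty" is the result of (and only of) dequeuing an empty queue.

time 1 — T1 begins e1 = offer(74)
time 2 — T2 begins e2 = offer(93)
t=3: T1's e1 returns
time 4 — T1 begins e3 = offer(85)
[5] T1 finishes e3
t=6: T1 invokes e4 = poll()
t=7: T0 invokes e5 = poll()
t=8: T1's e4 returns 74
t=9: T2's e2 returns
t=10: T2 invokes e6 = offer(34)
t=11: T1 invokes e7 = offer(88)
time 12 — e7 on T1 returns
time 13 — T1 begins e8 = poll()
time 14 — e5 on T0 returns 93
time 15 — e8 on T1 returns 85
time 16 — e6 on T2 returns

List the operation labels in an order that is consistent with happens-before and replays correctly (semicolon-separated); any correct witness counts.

after step 1 (e1 offer(74)): queue <74>
after step 2 (e2 offer(93)): queue <74,93>
after step 3 (e3 offer(85)): queue <74,93,85>
after step 4 (e4 poll() → 74): queue <93,85>
after step 5 (e5 poll() → 93): queue <85>
after step 6 (e6 offer(34)): queue <85,34>
after step 7 (e7 offer(88)): queue <85,34,88>
after step 8 (e8 poll() → 85): queue <34,88>

e1; e2; e3; e4; e5; e6; e7; e8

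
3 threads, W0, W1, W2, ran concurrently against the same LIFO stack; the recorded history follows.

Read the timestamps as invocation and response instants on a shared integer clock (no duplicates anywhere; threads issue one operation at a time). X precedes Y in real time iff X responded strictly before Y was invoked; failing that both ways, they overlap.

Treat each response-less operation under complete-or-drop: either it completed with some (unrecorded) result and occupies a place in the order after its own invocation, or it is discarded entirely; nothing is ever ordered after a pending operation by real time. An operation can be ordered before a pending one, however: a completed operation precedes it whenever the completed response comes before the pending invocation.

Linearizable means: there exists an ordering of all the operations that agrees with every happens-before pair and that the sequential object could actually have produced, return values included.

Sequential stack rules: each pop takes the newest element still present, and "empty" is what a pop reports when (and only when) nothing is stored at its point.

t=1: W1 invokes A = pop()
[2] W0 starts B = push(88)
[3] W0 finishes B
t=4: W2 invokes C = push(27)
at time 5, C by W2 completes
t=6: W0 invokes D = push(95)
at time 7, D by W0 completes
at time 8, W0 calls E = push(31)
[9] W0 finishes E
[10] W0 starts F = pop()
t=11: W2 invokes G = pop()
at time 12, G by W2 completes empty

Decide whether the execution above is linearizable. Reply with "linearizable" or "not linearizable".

through event 11 a valid linearization exists; event 12 (G responding at time 12) ends that
exactly one order of the 5 completed ops respects real time; the LIFO stack replay fails
every completion of the 2 pending operations (A, F) was checked; none linearizes
one such order, B, C, D, E, G (pending dropped), breaks at step 5 where G pop() → empty is illegal

not linearizable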